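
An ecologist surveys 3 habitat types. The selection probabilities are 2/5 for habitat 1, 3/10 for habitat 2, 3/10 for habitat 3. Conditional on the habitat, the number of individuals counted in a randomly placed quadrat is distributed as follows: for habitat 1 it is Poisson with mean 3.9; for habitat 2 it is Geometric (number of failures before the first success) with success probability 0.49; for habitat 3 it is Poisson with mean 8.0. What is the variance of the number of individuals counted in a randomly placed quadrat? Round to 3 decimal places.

11.954

Per component, 1: μ=3.9, E[X²]=19.11; 2: μ=1.04082, E[X²]=3.20741; 3: μ=8, E[X²]=72.
E[X] = 0.4·3.9 + 0.3·1.04082 + 0.3·8 = 4.27224.
E[X²] = 0.4·19.11 + 0.3·3.20741 + 0.3·72 = 30.2062.
Var(X) = E[X²] − (E[X])² = 30.2062 − 18.2521 = 11.9541.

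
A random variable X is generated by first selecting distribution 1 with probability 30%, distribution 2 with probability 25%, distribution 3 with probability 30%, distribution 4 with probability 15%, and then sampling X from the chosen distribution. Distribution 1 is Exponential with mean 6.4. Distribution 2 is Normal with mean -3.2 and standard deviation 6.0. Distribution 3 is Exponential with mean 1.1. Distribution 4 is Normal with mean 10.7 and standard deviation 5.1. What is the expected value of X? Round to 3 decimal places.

Component means — 1: 6.4; 2: -3.2; 3: 1.1; 4: 10.7.
E[X] = 0.3·6.4 + 0.25·-3.2 + 0.3·1.1 + 0.15·10.7 = 3.055.

3.055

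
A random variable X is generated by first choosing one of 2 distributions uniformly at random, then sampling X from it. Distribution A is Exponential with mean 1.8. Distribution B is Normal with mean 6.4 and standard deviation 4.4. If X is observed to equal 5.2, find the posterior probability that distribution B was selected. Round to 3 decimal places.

Likelihoods f(5.2 | ·): A: 0.03091; B: 0.0873587.
Posterior ∝ prior × likelihood. Numerator for B: 0.5·0.0873587 = 0.0436793.
Normalizing constant: 0.5·0.03091 + 0.5·0.0873587 = 0.0591343.
P(B | observation) = 0.0436793 / 0.0591343 = 0.738646.

0.739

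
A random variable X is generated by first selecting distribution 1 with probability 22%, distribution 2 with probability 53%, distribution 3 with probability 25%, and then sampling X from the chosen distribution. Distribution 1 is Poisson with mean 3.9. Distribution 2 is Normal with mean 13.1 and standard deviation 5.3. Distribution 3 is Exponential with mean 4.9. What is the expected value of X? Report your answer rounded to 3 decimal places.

9.026

Component means — 1: 3.9; 2: 13.1; 3: 4.9.
E[X] = 0.22·3.9 + 0.53·13.1 + 0.25·4.9 = 9.026.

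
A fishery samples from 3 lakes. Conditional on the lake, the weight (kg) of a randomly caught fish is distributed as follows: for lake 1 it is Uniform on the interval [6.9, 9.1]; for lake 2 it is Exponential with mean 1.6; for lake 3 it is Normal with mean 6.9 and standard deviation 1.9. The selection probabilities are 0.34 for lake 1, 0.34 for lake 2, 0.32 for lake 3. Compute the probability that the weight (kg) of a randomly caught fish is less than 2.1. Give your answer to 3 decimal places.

Conditional on each lake, P(X < 2.1): 1: 0; 2: 0.730854; 3: 0.00576329.
By total probability, P(X < 2.1) = 0.34·0 + 0.34·0.730854 + 0.32·0.00576329 = 0.250334.

0.250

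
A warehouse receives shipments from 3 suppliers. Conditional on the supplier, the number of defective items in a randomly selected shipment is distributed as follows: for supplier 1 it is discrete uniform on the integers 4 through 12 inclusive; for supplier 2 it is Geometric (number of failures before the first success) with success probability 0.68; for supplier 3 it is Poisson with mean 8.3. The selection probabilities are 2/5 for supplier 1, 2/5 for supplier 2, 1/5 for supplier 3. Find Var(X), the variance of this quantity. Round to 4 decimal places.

Per component, 1: μ=8, E[X²]=70.6667; 2: μ=0.470588, E[X²]=0.913495; 3: μ=8.3, E[X²]=77.19.
E[X] = 0.4·8 + 0.4·0.470588 + 0.2·8.3 = 5.04824.
E[X²] = 0.4·70.6667 + 0.4·0.913495 + 0.2·77.19 = 44.0701.
Var(X) = E[X²] − (E[X])² = 44.0701 − 25.4847 = 18.5854.

18.5854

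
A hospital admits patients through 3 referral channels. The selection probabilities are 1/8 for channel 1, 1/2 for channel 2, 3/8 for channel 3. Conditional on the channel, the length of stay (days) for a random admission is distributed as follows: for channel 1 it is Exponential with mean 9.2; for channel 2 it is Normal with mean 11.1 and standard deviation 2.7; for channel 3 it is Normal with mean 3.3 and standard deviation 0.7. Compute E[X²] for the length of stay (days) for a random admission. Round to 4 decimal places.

For each component E[X²] = Var + (mean)², giving 1: 169.28; 2: 130.5; 3: 11.38.
Overall E[X²] = 0.125·169.28 + 0.5·130.5 + 0.375·11.38 = 90.6775.

90.6775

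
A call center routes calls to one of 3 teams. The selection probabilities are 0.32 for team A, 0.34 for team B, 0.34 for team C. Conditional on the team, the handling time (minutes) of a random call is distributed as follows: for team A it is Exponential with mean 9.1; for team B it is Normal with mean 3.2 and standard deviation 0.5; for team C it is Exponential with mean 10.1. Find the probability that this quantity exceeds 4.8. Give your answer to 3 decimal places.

Conditional on each team, P(X > 4.8): A: 0.590095; B: 0.000687138; C: 0.621731.
By total probability, P(X > 4.8) = 0.32·0.590095 + 0.34·0.000687138 + 0.34·0.621731 = 0.400452.

0.400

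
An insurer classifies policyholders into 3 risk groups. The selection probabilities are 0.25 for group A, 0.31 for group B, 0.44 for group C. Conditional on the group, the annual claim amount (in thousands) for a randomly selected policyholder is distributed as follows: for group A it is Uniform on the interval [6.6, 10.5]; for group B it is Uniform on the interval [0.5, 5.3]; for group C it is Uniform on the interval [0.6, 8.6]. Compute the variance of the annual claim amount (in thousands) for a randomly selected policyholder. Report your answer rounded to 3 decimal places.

Per component, A: μ=8.55, E[X²]=74.37; B: μ=2.9, E[X²]=10.33; C: μ=4.6, E[X²]=26.4933.
E[X] = 0.25·8.55 + 0.31·2.9 + 0.44·4.6 = 5.0605.
E[X²] = 0.25·74.37 + 0.31·10.33 + 0.44·26.4933 = 33.4519.
Var(X) = E[X²] − (E[X])² = 33.4519 − 25.6087 = 7.84321.

7.843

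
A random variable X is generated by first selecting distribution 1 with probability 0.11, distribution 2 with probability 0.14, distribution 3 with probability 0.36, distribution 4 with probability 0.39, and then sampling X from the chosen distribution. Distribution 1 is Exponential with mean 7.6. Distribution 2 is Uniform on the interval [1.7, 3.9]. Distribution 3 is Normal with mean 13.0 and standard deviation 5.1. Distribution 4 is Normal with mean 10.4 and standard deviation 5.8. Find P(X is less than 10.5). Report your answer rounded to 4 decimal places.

0.5324

Conditional on each component, P(X < 10.5): 1: 0.748818; 2: 1; 3: 0.311998; 4: 0.506878.
By total probability, P(X < 10.5) = 0.11·0.748818 + 0.14·1 + 0.36·0.311998 + 0.39·0.506878 = 0.532372.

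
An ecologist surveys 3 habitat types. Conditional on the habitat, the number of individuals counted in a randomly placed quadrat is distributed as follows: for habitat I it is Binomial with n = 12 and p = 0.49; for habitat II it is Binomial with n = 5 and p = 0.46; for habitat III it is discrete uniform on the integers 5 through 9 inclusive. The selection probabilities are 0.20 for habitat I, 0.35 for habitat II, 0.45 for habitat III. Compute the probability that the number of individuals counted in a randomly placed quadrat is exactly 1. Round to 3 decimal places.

0.069

Conditional on each habitat, P(X = 1): I: 0.00356984; II: 0.19557; III: 0.
By total probability, P(X = 1) = 0.2·0.00356984 + 0.35·0.19557 + 0.45·0 = 0.0691636.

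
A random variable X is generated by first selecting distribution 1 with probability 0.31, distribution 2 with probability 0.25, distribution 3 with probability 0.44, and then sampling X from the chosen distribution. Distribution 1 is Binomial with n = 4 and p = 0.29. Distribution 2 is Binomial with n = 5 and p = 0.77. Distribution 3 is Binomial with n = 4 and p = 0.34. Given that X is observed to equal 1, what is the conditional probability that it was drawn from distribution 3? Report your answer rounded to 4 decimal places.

Likelihoods P(X=1 | ·): 1: 0.415177; 2: 0.0107739; 3: 0.390995.
Posterior ∝ prior × likelihood. Numerator for 3: 0.44·0.390995 = 0.172038.
Normalizing constant: 0.31·0.415177 + 0.25·0.0107739 + 0.44·0.390995 = 0.303436.
P(3 | observation) = 0.172038 / 0.303436 = 0.566965.

0.5670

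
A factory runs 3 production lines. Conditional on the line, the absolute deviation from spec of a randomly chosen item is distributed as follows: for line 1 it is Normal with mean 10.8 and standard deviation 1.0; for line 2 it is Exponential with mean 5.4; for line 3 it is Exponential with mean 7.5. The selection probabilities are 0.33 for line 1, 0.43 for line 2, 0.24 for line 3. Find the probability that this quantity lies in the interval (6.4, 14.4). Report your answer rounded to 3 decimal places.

0.499

Conditional on each line, P(6.4 < X < 14.4): 1: 0.999835; 2: 0.236206; 3: 0.279386.
By total probability, P(6.4 < X < 14.4) = 0.33·0.999835 + 0.43·0.236206 + 0.24·0.279386 = 0.498567.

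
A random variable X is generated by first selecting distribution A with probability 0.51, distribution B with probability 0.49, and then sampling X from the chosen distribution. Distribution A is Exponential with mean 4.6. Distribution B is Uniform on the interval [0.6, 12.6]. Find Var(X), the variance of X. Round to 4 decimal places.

17.6712

Per component, A: μ=4.6, E[X²]=42.32; B: μ=6.6, E[X²]=55.56.
E[X] = 0.51·4.6 + 0.49·6.6 = 5.58.
E[X²] = 0.51·42.32 + 0.49·55.56 = 48.8076.
Var(X) = E[X²] − (E[X])² = 48.8076 − 31.1364 = 17.6712.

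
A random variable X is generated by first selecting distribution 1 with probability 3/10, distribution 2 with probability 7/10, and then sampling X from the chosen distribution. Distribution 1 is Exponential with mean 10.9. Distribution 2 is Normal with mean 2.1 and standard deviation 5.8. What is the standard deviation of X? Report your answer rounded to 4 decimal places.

8.6864

Per component, 1: μ=10.9, E[X²]=237.62; 2: μ=2.1, E[X²]=38.05.
E[X] = 0.3·10.9 + 0.7·2.1 = 4.74.
E[X²] = 0.3·237.62 + 0.7·38.05 = 97.921.
Var(X) = E[X²] − (E[X])² = 97.921 − 22.4676 = 75.4534.
SD(X) = √75.4534 = 8.68639.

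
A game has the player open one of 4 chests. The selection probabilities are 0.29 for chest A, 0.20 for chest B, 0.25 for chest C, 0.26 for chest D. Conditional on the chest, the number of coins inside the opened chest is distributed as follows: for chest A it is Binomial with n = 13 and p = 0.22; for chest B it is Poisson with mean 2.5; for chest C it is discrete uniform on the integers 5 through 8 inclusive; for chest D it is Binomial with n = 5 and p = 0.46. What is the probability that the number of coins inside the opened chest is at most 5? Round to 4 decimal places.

Conditional on each chest, P(X ≤ 5): A: 0.953788; B: 0.957979; C: 0.25; D: 1.
By total probability, P(X ≤ 5) = 0.29·0.953788 + 0.2·0.957979 + 0.25·0.25 + 0.26·1 = 0.790694.

0.7907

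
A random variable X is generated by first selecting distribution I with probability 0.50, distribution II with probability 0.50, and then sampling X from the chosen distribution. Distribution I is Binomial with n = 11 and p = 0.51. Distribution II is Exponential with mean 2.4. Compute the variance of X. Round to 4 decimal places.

Per component, I: μ=5.61, E[X²]=34.221; II: μ=2.4, E[X²]=11.52.
E[X] = 0.5·5.61 + 0.5·2.4 = 4.005.
E[X²] = 0.5·34.221 + 0.5·11.52 = 22.8705.
Var(X) = E[X²] − (E[X])² = 22.8705 − 16.04 = 6.83047.

6.8305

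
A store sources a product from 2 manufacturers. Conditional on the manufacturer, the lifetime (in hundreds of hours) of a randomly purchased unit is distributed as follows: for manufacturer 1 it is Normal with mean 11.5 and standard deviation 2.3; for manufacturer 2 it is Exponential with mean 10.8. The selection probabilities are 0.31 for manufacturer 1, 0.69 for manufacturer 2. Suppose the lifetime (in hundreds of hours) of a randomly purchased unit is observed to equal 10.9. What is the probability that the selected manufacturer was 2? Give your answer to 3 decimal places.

Likelihoods f(10.9 | ·): 1: 0.16765; 2: 0.033749.
Posterior ∝ prior × likelihood. Numerator for 2: 0.69·0.033749 = 0.0232868.
Normalizing constant: 0.31·0.16765 + 0.69·0.033749 = 0.0752584.
P(2 | observation) = 0.0232868 / 0.0752584 = 0.309424.

0.309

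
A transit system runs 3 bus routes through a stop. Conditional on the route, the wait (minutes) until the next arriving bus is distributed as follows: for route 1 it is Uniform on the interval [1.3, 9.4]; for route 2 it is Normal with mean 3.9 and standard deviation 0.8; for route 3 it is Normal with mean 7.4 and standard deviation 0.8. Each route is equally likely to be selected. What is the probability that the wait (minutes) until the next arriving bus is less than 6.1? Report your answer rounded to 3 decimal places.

Conditional on each route, P(X < 6.1): 1: 0.592593; 2: 0.99702; 3: 0.0520813.
By total probability, P(X < 6.1) = 0.333333·0.592593 + 0.333333·0.99702 + 0.333333·0.0520813 = 0.547231.

0.547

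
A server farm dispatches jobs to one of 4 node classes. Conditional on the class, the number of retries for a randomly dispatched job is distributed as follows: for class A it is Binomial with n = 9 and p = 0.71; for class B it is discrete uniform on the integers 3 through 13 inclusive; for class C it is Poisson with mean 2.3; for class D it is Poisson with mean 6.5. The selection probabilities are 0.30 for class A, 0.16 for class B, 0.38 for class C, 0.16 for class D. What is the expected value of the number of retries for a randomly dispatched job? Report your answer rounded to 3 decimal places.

5.111

Component means — A: 6.39; B: 8; C: 2.3; D: 6.5.
E[X] = 0.3·6.39 + 0.16·8 + 0.38·2.3 + 0.16·6.5 = 5.111.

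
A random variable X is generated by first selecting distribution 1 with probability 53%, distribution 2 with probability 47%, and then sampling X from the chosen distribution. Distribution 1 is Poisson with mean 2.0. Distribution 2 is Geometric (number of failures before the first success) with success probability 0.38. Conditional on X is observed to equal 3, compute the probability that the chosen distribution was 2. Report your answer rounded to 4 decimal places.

Likelihoods P(X=3 | ·): 1: 0.180447; 2: 0.0905646.
Posterior ∝ prior × likelihood. Numerator for 2: 0.47·0.0905646 = 0.0425654.
Normalizing constant: 0.53·0.180447 + 0.47·0.0905646 = 0.138202.
P(2 | observation) = 0.0425654 / 0.138202 = 0.307993.

0.3080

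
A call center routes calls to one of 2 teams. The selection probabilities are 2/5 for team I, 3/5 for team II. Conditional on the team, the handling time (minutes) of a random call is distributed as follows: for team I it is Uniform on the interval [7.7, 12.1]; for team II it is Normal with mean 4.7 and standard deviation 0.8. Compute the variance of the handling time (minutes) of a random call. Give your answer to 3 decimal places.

7.519

Per component, I: μ=9.9, E[X²]=99.6233; II: μ=4.7, E[X²]=22.73.
E[X] = 0.4·9.9 + 0.6·4.7 = 6.78.
E[X²] = 0.4·99.6233 + 0.6·22.73 = 53.4873.
Var(X) = E[X²] − (E[X])² = 53.4873 − 45.9684 = 7.51893.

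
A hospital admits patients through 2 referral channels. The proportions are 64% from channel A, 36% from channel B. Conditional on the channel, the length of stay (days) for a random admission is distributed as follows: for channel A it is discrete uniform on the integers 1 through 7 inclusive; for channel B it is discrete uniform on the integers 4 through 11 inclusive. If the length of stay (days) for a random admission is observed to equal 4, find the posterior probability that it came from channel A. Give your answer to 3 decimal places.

0.670

Likelihoods P(X=4 | ·): A: 0.142857; B: 0.125.
Posterior ∝ prior × likelihood. Numerator for A: 0.64·0.142857 = 0.0914286.
Normalizing constant: 0.64·0.142857 + 0.36·0.125 = 0.136429.
P(A | observation) = 0.0914286 / 0.136429 = 0.670157.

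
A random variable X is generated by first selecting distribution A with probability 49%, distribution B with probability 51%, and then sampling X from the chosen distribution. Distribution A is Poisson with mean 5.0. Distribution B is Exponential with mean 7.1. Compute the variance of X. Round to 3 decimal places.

Per component, A: μ=5, E[X²]=30; B: μ=7.1, E[X²]=100.82.
E[X] = 0.49·5 + 0.51·7.1 = 6.071.
E[X²] = 0.49·30 + 0.51·100.82 = 66.1182.
Var(X) = E[X²] − (E[X])² = 66.1182 − 36.857 = 29.2612.

29.261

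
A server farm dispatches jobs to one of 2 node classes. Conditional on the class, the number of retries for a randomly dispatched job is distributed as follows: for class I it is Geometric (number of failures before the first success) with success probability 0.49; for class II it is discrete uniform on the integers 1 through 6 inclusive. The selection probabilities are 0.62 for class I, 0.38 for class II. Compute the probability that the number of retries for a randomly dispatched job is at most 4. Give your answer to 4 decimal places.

Conditional on each class, P(X ≤ 4): I: 0.965497; II: 0.666667.
By total probability, P(X ≤ 4) = 0.62·0.965497 + 0.38·0.666667 = 0.851942.

0.8519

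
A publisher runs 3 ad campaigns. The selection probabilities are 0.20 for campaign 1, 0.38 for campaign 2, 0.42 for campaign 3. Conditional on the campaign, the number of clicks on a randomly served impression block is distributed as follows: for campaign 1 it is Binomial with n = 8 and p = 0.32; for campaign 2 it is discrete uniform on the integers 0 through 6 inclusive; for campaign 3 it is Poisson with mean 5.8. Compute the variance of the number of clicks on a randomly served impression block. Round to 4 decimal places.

Per component, 1: μ=2.56, E[X²]=8.2944; 2: μ=3, E[X²]=13; 3: μ=5.8, E[X²]=39.44.
E[X] = 0.2·2.56 + 0.38·3 + 0.42·5.8 = 4.088.
E[X²] = 0.2·8.2944 + 0.38·13 + 0.42·39.44 = 23.1637.
Var(X) = E[X²] − (E[X])² = 23.1637 − 16.7117 = 6.45194.

6.4519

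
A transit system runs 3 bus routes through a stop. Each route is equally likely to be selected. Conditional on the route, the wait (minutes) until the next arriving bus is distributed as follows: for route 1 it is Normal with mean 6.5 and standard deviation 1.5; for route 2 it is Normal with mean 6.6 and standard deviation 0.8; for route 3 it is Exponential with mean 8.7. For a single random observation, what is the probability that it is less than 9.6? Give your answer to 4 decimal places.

0.8829

Conditional on each route, P(X < 9.6): 1: 0.980617; 2: 0.999912; 3: 0.668275.
By total probability, P(X < 9.6) = 0.333333·0.980617 + 0.333333·0.999912 + 0.333333·0.668275 = 0.882935.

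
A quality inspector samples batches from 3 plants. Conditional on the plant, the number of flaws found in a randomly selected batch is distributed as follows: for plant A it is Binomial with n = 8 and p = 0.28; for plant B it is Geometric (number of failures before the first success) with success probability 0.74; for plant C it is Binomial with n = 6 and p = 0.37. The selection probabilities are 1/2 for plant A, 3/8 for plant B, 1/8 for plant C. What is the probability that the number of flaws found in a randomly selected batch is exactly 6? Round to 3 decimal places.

0.004

Conditional on each plant, P(X = 6): A: 0.00699473; B: 0.000228598; C: 0.00256573.
By total probability, P(X = 6) = 0.5·0.00699473 + 0.375·0.000228598 + 0.125·0.00256573 = 0.00390381.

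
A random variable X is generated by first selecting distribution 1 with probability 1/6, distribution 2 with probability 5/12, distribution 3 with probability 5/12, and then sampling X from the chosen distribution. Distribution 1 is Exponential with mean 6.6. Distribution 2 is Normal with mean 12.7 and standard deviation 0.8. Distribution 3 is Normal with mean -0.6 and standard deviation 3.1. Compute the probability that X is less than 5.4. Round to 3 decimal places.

Conditional on each component, P(X < 5.4): 1: 0.558767; 2: 0; 3: 0.973535.
By total probability, P(X < 5.4) = 0.166667·0.558767 + 0.416667·0 + 0.416667·0.973535 = 0.498767.

0.499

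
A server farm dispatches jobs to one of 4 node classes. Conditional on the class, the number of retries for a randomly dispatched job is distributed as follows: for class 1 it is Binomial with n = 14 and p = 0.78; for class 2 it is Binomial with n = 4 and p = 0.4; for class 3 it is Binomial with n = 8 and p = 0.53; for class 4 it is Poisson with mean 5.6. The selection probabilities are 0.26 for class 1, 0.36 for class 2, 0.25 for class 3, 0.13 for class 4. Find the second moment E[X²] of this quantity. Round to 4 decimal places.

42.6933

For each component E[X²] = Var + (mean)², giving 1: 121.649; 2: 3.52; 3: 19.9704; 4: 36.96.
Overall E[X²] = 0.26·121.649 + 0.36·3.52 + 0.25·19.9704 + 0.13·36.96 = 42.6933.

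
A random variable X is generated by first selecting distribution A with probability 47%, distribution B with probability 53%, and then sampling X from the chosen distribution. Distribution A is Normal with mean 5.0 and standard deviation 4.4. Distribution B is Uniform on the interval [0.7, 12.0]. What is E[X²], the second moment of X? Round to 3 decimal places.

47.860

For each component E[X²] = Var + (mean)², giving A: 44.36; B: 50.9633.
Overall E[X²] = 0.47·44.36 + 0.53·50.9633 = 47.8598.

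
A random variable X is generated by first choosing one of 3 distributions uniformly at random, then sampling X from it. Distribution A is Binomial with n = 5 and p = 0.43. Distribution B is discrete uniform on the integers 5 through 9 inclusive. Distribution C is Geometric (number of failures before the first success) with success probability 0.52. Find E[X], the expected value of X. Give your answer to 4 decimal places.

3.3577

Component means — A: 2.15; B: 7; C: 0.923077.
E[X] = 0.333333·2.15 + 0.333333·7 + 0.333333·0.923077 = 3.35769.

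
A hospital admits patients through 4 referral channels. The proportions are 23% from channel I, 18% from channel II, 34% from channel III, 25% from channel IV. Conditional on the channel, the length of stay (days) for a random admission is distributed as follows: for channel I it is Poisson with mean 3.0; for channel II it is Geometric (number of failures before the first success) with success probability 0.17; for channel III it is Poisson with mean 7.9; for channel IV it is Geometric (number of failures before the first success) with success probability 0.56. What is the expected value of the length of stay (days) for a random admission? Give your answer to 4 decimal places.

Component means — I: 3; II: 4.88235; III: 7.9; IV: 0.785714.
E[X] = 0.23·3 + 0.18·4.88235 + 0.34·7.9 + 0.25·0.785714 = 4.45125.

4.4513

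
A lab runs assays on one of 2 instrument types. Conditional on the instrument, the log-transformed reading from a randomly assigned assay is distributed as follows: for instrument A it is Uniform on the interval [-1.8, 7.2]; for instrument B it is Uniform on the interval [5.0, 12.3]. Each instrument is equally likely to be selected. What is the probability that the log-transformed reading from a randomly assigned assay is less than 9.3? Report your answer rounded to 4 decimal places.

Conditional on each instrument, P(X < 9.3): A: 1; B: 0.589041.
By total probability, P(X < 9.3) = 0.5·1 + 0.5·0.589041 = 0.794521.

0.7945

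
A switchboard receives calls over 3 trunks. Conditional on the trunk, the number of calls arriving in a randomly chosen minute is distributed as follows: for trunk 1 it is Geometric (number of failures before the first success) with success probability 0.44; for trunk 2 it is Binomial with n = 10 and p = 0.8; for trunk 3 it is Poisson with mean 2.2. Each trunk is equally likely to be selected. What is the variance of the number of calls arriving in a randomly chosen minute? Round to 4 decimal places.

11.0926

Per component, 1: μ=1.27273, E[X²]=4.5124; 2: μ=8, E[X²]=65.6; 3: μ=2.2, E[X²]=7.04.
E[X] = 0.333333·1.27273 + 0.333333·8 + 0.333333·2.2 = 3.82424.
E[X²] = 0.333333·4.5124 + 0.333333·65.6 + 0.333333·7.04 = 25.7175.
Var(X) = E[X²] − (E[X])² = 25.7175 − 14.6248 = 11.0926.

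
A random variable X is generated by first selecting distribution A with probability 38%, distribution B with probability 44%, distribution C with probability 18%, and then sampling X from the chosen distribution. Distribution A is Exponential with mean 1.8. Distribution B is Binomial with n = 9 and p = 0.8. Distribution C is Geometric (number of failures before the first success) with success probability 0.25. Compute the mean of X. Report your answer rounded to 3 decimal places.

4.392

Component means — A: 1.8; B: 7.2; C: 3.
E[X] = 0.38·1.8 + 0.44·7.2 + 0.18·3 = 4.392.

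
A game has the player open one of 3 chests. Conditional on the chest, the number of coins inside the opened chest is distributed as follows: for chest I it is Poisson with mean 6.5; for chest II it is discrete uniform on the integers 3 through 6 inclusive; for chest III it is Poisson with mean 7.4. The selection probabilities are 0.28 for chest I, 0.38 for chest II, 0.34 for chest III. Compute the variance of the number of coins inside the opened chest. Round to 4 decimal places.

6.4003

Per component, I: μ=6.5, E[X²]=48.75; II: μ=4.5, E[X²]=21.5; III: μ=7.4, E[X²]=62.16.
E[X] = 0.28·6.5 + 0.38·4.5 + 0.34·7.4 = 6.046.
E[X²] = 0.28·48.75 + 0.38·21.5 + 0.34·62.16 = 42.9544.
Var(X) = E[X²] − (E[X])² = 42.9544 − 36.5541 = 6.40028.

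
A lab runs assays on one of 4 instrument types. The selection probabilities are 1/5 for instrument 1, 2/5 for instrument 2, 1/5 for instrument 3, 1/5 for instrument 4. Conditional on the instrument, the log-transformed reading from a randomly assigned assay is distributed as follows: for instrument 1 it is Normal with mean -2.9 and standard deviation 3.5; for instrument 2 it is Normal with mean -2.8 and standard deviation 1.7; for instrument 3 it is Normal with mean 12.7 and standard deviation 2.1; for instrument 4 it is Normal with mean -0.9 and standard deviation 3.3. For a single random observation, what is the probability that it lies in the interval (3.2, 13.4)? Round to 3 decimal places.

0.156

Conditional on each instrument, P(3.2 < X < 13.4): 1: 0.0406777; 2: 0.000208242; 3: 0.630556; 4: 0.107033.
By total probability, P(3.2 < X < 13.4) = 0.2·0.0406777 + 0.4·0.000208242 + 0.2·0.630556 + 0.2·0.107033 = 0.155736.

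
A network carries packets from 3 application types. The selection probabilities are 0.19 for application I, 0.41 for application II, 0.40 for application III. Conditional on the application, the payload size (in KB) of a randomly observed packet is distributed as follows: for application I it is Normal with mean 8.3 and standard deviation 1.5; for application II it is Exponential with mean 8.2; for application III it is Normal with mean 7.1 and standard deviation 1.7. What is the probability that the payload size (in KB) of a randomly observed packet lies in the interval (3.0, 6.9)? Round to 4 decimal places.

0.3190

Conditional on each application, P(3.0 < X < 6.9): I: 0.175119; II: 0.262525; III: 0.445236.
By total probability, P(3.0 < X < 6.9) = 0.19·0.175119 + 0.41·0.262525 + 0.4·0.445236 = 0.319002.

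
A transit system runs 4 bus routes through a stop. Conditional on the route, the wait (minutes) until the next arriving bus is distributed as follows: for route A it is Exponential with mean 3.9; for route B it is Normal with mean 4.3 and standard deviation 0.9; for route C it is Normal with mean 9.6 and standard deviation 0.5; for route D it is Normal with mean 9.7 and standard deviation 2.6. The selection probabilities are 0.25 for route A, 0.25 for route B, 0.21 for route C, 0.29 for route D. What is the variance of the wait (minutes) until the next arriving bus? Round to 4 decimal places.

13.7620

Per component, A: μ=3.9, E[X²]=30.42; B: μ=4.3, E[X²]=19.3; C: μ=9.6, E[X²]=92.41; D: μ=9.7, E[X²]=100.85.
E[X] = 0.25·3.9 + 0.25·4.3 + 0.21·9.6 + 0.29·9.7 = 6.879.
E[X²] = 0.25·30.42 + 0.25·19.3 + 0.21·92.41 + 0.29·100.85 = 61.0826.
Var(X) = E[X²] − (E[X])² = 61.0826 − 47.3206 = 13.762.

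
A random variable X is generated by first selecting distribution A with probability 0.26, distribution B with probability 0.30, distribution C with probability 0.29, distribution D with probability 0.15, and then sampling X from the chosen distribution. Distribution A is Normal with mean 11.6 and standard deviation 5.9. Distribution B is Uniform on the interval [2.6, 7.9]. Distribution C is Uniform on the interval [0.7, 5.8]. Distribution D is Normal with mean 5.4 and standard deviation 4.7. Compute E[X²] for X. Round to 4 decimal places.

For each component E[X²] = Var + (mean)², giving A: 169.37; B: 29.9033; C: 12.73; D: 51.25.
Overall E[X²] = 0.26·169.37 + 0.3·29.9033 + 0.29·12.73 + 0.15·51.25 = 64.3864.

64.3864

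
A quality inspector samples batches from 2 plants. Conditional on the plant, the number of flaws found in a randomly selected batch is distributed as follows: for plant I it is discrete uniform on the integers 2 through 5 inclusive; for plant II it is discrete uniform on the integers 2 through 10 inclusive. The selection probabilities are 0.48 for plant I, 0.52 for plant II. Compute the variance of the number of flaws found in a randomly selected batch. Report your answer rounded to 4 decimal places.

5.6267

Per component, I: μ=3.5, E[X²]=13.5; II: μ=6, E[X²]=42.6667.
E[X] = 0.48·3.5 + 0.52·6 = 4.8.
E[X²] = 0.48·13.5 + 0.52·42.6667 = 28.6667.
Var(X) = E[X²] − (E[X])² = 28.6667 − 23.04 = 5.62667.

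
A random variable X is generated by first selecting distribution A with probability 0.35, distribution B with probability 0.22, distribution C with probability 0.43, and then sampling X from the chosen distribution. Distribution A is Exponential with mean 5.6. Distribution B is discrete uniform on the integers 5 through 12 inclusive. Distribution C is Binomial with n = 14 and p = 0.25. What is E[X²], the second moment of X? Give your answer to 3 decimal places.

For each component E[X²] = Var + (mean)², giving A: 62.72; B: 77.5; C: 14.875.
Overall E[X²] = 0.35·62.72 + 0.22·77.5 + 0.43·14.875 = 45.3982.

45.398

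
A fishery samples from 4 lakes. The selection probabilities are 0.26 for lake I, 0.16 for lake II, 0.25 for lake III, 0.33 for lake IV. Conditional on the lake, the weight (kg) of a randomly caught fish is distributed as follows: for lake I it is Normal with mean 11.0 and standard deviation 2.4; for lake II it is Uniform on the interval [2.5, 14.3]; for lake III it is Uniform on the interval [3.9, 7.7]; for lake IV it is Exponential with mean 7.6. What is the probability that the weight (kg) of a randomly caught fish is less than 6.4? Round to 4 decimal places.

Conditional on each lake, P(X < 6.4): I: 0.0276401; II: 0.330508; III: 0.657895; IV: 0.569197.
By total probability, P(X < 6.4) = 0.26·0.0276401 + 0.16·0.330508 + 0.25·0.657895 + 0.33·0.569197 = 0.412377.

0.4124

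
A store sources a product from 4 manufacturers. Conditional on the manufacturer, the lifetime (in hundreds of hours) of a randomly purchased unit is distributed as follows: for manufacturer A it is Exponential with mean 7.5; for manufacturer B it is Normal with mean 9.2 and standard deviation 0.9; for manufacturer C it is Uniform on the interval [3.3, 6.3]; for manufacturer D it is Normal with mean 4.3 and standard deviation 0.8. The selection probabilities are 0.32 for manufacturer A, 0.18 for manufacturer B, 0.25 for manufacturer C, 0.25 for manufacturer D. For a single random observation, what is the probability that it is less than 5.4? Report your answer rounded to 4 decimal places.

Conditional on each manufacturer, P(X < 5.4): A: 0.513248; B: 1.20953e-05; C: 0.7; D: 0.915434.
By total probability, P(X < 5.4) = 0.32·0.513248 + 0.18·1.20953e-05 + 0.25·0.7 + 0.25·0.915434 = 0.5681.

0.5681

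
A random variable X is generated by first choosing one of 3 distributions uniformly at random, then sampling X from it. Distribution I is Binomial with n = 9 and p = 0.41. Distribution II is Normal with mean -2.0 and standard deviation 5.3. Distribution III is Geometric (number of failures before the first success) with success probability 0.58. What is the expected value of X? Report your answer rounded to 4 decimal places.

0.8047

Component means — I: 3.69; II: -2; III: 0.724138.
E[X] = 0.333333·3.69 + 0.333333·-2 + 0.333333·0.724138 = 0.804713.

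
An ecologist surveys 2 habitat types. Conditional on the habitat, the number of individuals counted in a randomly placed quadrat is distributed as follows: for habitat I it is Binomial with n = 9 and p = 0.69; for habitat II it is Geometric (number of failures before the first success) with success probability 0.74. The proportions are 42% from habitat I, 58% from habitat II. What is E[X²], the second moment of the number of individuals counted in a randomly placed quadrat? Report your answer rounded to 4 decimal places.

For each component E[X²] = Var + (mean)², giving I: 40.4892; II: 0.598247.
Overall E[X²] = 0.42·40.4892 + 0.58·0.598247 = 17.3524.

17.3524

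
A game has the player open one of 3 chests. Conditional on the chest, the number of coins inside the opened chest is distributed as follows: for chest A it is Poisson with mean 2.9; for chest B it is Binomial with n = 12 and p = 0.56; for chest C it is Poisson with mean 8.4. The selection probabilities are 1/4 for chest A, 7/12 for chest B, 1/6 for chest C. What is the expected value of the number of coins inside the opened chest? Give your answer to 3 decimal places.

6.045

Component means — A: 2.9; B: 6.72; C: 8.4.
E[X] = 0.25·2.9 + 0.583333·6.72 + 0.166667·8.4 = 6.045.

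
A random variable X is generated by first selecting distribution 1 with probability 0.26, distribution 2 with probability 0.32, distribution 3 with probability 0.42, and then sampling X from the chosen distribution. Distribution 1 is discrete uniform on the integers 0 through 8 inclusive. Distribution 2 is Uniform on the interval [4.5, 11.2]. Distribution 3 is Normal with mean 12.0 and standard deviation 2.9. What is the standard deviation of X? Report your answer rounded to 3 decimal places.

4.123

Per component, 1: μ=4, E[X²]=22.6667; 2: μ=7.85, E[X²]=65.3633; 3: μ=12, E[X²]=152.41.
E[X] = 0.26·4 + 0.32·7.85 + 0.42·12 = 8.592.
E[X²] = 0.26·22.6667 + 0.32·65.3633 + 0.42·152.41 = 90.8218.
Var(X) = E[X²] − (E[X])² = 90.8218 − 73.8225 = 16.9993.
SD(X) = √16.9993 = 4.12303.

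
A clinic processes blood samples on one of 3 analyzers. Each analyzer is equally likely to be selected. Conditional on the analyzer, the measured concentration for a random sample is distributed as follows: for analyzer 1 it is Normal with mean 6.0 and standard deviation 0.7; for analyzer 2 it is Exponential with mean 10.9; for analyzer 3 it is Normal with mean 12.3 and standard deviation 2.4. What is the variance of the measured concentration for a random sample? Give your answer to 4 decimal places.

Per component, 1: μ=6, E[X²]=36.49; 2: μ=10.9, E[X²]=237.62; 3: μ=12.3, E[X²]=157.05.
E[X] = 0.333333·6 + 0.333333·10.9 + 0.333333·12.3 = 9.73333.
E[X²] = 0.333333·36.49 + 0.333333·237.62 + 0.333333·157.05 = 143.72.
Var(X) = E[X²] − (E[X])² = 143.72 − 94.7378 = 48.9822.

48.9822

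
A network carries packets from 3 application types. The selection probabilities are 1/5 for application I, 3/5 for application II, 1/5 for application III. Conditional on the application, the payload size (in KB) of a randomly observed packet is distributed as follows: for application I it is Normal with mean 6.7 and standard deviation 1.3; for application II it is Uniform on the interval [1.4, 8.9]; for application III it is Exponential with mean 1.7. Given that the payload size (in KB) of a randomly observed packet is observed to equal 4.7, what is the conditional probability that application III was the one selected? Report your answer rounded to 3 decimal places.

Likelihoods f(4.7 | ·): I: 0.0939742; II: 0.133333; III: 0.0370557.
Posterior ∝ prior × likelihood. Numerator for III: 0.2·0.0370557 = 0.00741113.
Normalizing constant: 0.2·0.0939742 + 0.6·0.133333 + 0.2·0.0370557 = 0.106206.
P(III | observation) = 0.00741113 / 0.106206 = 0.0697807.

0.070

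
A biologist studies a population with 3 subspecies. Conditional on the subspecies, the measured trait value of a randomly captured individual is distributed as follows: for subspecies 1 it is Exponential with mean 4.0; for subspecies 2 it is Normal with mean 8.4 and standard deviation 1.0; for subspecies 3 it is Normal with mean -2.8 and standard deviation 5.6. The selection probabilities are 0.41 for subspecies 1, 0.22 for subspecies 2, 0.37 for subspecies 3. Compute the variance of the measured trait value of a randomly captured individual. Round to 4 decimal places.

37.3549

Per component, 1: μ=4, E[X²]=32; 2: μ=8.4, E[X²]=71.56; 3: μ=-2.8, E[X²]=39.2.
E[X] = 0.41·4 + 0.22·8.4 + 0.37·-2.8 = 2.452.
E[X²] = 0.41·32 + 0.22·71.56 + 0.37·39.2 = 43.3672.
Var(X) = E[X²] − (E[X])² = 43.3672 − 6.0123 = 37.3549.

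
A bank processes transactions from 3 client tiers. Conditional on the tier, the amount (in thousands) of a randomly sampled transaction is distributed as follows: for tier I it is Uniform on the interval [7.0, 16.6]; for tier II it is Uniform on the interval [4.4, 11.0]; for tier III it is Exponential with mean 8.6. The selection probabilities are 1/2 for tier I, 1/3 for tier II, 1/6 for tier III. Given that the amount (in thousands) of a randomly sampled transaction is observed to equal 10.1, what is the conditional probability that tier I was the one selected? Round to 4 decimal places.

0.4797

Likelihoods f(10.1 | ·): I: 0.104167; II: 0.151515; III: 0.0359301.
Posterior ∝ prior × likelihood. Numerator for I: 0.5·0.104167 = 0.0520833.
Normalizing constant: 0.5·0.104167 + 0.333333·0.151515 + 0.166667·0.0359301 = 0.108577.
P(I | observation) = 0.0520833 / 0.108577 = 0.479691.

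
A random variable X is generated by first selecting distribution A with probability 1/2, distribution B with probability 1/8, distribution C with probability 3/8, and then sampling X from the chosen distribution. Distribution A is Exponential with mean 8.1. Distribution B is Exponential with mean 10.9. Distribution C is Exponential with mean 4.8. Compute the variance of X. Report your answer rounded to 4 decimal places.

60.5723

Per component, A: μ=8.1, E[X²]=131.22; B: μ=10.9, E[X²]=237.62; C: μ=4.8, E[X²]=46.08.
E[X] = 0.5·8.1 + 0.125·10.9 + 0.375·4.8 = 7.2125.
E[X²] = 0.5·131.22 + 0.125·237.62 + 0.375·46.08 = 112.593.
Var(X) = E[X²] − (E[X])² = 112.593 − 52.0202 = 60.5723.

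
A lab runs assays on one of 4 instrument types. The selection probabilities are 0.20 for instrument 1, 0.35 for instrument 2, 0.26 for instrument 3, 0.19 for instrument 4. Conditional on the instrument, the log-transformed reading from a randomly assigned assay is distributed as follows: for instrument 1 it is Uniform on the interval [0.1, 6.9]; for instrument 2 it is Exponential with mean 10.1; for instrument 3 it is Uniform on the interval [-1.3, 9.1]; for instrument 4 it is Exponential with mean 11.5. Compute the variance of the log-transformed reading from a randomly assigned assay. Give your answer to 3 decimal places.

75.916

Per component, 1: μ=3.5, E[X²]=16.1033; 2: μ=10.1, E[X²]=204.02; 3: μ=3.9, E[X²]=24.2233; 4: μ=11.5, E[X²]=264.5.
E[X] = 0.2·3.5 + 0.35·10.1 + 0.26·3.9 + 0.19·11.5 = 7.434.
E[X²] = 0.2·16.1033 + 0.35·204.02 + 0.26·24.2233 + 0.19·264.5 = 131.181.
Var(X) = E[X²] − (E[X])² = 131.181 − 55.2644 = 75.9164.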